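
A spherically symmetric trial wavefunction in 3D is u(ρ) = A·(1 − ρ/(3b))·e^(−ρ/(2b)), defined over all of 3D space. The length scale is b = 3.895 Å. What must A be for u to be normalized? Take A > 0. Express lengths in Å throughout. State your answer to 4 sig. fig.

Require ∫ |u|² 4πρ² dρ = 1 over the whole domain.
(Spherical symmetry: dV = 4πρ² dρ.)
With u = A·(1 − ρ/(3b))·e^(−ρ/(2b)), the integral evaluates to A²·[8·π·b^3/3].
So A² = (8·π·b^3/3)^(−1).
With b = 3.895: A² = 0.0020200 and A = 0.044945.

A ≈ 0.04494 Å^(-3/2)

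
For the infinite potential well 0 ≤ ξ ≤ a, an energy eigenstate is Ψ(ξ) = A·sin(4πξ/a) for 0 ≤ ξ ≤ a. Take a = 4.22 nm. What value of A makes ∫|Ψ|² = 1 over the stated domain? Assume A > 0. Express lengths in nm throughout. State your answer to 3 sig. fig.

Normalization requires ∫|Ψ|² dξ = 1, integrated from 0 to a.
With ∫₀^a sin²(nπξ/a) dξ = a/2, ∫|Ψ|² dξ = A²·(a/2).
So A² = (a/2)^(−1).
With a = 4.22: A² = 0.4739 and A = 0.6884.

A ≈ 0.688 nm^(-1/2)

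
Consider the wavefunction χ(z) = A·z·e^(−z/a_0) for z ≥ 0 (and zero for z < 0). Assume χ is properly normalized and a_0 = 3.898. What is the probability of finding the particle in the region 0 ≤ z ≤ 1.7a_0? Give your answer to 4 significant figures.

|χ|² is the probability density, so P = ∫_{0}^{1.7a_0} |χ|² dz.
With A² fixed by ∫|χ|² = 1, i.e. A² = (a_0^3/4)^(−1), substitute and integrate.
Substituting u = z/a_0, A² and the length scale cancel in the ratio: P = ∫_{0}^{1.7} u^2·e^(-2·u) du / ∫_{0}^{∞} u^2·e^(-2·u) du.
An antiderivative of u^2·e^(-2·u) is -(2·u^2 + 2·u + 1)·e^(-2·u)/4; evaluating from 0 to 1.7 gives 1/4 - 509·e^(-17/5)/200, while the full integral is 1/4.
This works out to P = 0.66026.

P ≈ 0.6603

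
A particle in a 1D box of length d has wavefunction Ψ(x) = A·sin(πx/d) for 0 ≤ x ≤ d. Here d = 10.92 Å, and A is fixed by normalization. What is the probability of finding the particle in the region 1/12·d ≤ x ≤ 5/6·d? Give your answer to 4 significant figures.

P = ∫_{1/12·d}^{5/6·d} |Ψ(x)|² dx.
Since A² = 1/(d/2), this is the region integral divided by the full normalization integral.
Let u = x/d; then A² and the length scale cancel, so P = ∫_{1/12}^{5/6} sin(π·u)^2 du ÷ ∫_{0}^{1} sin(π·u)^2 du.
With ∫ sin(π·u)^2 du = u/2 - sin(2·π·u)/(4·π) + C, the region integral is 1/(8·π) + √(3)/(8·π) + 3/8 and the full one is 1/2.
Evaluating gives P = (1 + √(3) + 3·π)/(4·π).

P ≈ 0.9674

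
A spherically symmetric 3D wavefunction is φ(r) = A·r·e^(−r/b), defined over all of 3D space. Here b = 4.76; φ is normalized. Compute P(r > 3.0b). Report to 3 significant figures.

P = ∫ |φ|² 4πr² dr over r > 3.0b.
The full normalization integral is A²·[3·π·b^5] = 1, fixing A².
Substituting u = r/b, A², 4π and the length scale all cancel in the ratio: P = ∫_{3.0}^{∞} u^4·e^(-2·u) du / ∫_{0}^{∞} u^4·e^(-2·u) du.
With ∫ u^4·e^(-2·u) du = -(u^4/2 + u^3 + 3·u^2/2 + 3·u/2 + 3/4)·e^(-2·u) + C, the region integral is 345·e^(-6)/4 and the full one is 3/4.
Taking the ratio yields P = 0.2851.

P ≈ 0.285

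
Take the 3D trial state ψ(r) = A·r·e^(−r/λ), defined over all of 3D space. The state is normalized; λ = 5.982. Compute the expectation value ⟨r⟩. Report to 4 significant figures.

⟨r⟩ ≈ 14.96

The expectation value is the |ψ|²-weighted average of r: ∫ r|ψ|² 4πr² dr.
The ratio of the moment integral to the normalization integral gives ⟨r⟩ = 5·λ/2.
With λ = 5.982, ⟨r⟩ = 14.955.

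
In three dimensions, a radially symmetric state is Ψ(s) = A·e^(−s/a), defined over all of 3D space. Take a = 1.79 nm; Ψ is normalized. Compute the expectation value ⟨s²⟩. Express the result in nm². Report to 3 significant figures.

The expectation value is the |Ψ|²-weighted average of s^2: ∫ s^2|Ψ|² 4πs² ds.
Recall ∫₀^∞ s^m e^(−s/β) ds = m!·β^(m+1), evaluating both integrals, ⟨s²⟩ = 3·a^2.
With a = 1.79, ⟨s^2⟩ = 9.612.

⟨s^2⟩ ≈ 9.61 nm^2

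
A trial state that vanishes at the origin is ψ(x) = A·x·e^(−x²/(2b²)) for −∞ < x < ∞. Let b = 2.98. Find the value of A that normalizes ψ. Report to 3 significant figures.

Require ∫ |ψ|² dx = 1 over the whole domain.
Differentiating ∫e^(−αx²) dx = √(π/α) under α to get the higher moments, the integral (without the A² prefactor) comes out to √(π)·b^3/2.
So A² = (√(π)·b^3/2)^(−1).
Substituting b = 2.98 gives A² = 0.04264, so A = 0.2065.

A ≈ 0.206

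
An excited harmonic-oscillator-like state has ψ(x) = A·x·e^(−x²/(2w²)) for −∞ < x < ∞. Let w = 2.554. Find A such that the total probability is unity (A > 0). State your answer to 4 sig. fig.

A ≈ 0.2603

Normalization requires ∫|ψ|² dx = 1, integrated from −∞ to ∞.
Differentiating ∫e^(−αx²) dx = √(π/α) under α to get the higher moments, carrying out the integral gives A² · √(π)·w^3/2.
So A² = (√(π)·w^3/2)^(−1).
With w = 2.554: A² = 0.067732 and A = 0.26025.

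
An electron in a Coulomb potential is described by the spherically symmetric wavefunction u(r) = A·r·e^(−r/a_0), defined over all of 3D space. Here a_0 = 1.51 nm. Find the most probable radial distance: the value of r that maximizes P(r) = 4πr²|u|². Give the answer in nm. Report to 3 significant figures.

Differentiate P(r) = 4πr²|u|² with respect to r and set to zero.
Solving yields r = 2·a_0.
With a_0 = 1.51, the most probable radial distance is 3.020 nm.

r ≈ 3.02 nm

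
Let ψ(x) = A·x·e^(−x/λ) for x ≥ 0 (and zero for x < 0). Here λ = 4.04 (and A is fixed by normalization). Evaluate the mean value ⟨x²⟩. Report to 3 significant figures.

⟨x^2⟩ ≈ 49.0

⟨x²⟩ = ∫ x^2 |ψ|² dx over the full domain.
Using ∫₀^∞ xⁿ e^(−αx) dx = n!/αⁿ⁺¹, since the A² factors cancel between numerator and denominator, ⟨x²⟩ = 3·λ^2.
Putting λ = 4.04 gives 48.96.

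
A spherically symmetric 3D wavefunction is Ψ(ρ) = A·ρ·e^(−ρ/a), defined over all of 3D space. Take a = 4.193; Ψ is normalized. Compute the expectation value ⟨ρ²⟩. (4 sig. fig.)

⟨ρ^2⟩ ≈ 131.9

⟨ρ²⟩ = ∫ ρ^2 |Ψ|² 4πρ² dρ over the full domain.
The ratio of the moment integral to the normalization integral gives ⟨ρ²⟩ = 15·a^2/2.
Putting a = 4.193 gives 131.86.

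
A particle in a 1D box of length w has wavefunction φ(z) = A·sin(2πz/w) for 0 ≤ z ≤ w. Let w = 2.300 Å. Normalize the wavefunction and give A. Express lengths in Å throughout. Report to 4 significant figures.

Normalization requires ∫|φ|² dz = 1, integrated from 0 to w.
With ∫₀^w sin²(nπz/w) dz = w/2, ∫|φ|² dz = A²·(w/2).
Setting this equal to 1 gives A² = 1/(w/2).
Plugging in w = 2.300 yields A = 0.93250.

A ≈ 0.9325 Å^(-1/2)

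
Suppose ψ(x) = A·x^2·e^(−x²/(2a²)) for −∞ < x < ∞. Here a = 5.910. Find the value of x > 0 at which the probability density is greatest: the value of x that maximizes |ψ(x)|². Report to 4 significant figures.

The maximum of |ψ(x)|² occurs where its derivative vanishes.
This gives x = √(2)·a.
With a = 5.910, the value of x > 0 at which the probability density is greatest is 8.3580.

x ≈ 8.358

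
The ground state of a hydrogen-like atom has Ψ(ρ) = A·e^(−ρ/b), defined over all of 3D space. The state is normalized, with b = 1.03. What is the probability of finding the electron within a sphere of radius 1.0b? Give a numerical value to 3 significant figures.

P = ∫ |Ψ|² 4πρ² dρ over ρ ≤ 1.0b.
A² is fixed by ∫₀^∞ 4πρ²|Ψ|² dρ = 1, i.e. A² = (π·b^3)^(−1).
In terms of u = ρ/b (A², 4π and the length scale all cancel between numerator and denominator), P = [∫_{0}^{1.0} u^2·e^(-2·u) du] / [∫_{0}^{∞} u^2·e^(-2·u) du].
An antiderivative of u^2·e^(-2·u) is -(2·u^2 + 2·u + 1)·e^(-2·u)/4; evaluating from 0 to 1.0 gives 1/4 - 5·e^(-2)/4, while the full integral is 1/4.
Taking the ratio yields P = 0.3233.

P ≈ 0.323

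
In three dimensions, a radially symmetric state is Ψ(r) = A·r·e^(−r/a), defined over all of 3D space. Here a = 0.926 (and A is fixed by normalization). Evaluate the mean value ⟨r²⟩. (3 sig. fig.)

⟨r^2⟩ ≈ 6.43

⟨r²⟩ = ∫ r^2 |Ψ|² 4πr² dr over the full domain.
Since the A² factors cancel between numerator and denominator, ⟨r²⟩ = 15·a^2/2.
Putting a = 0.926 gives 6.431.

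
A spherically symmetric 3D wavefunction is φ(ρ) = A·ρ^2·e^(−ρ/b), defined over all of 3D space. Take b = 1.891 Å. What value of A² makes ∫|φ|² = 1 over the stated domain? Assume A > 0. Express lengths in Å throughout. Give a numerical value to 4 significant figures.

A^2 ≈ 0.0001636 Å^(-7)

Require ∫ |φ|² 4πρ² dρ = 1 over the whole domain.
(Spherical symmetry: dV = 4πρ² dρ.)
Using ∫₀^∞ ρⁿ e^(−αρ) dρ = n!/αⁿ⁺¹, ∫|φ|² 4πρ² dρ = A²·(45·π·b^7/2).
So A² = (45·π·b^7/2)^(−1).
With b = 1.891: A² = 0.00016362 and A = 0.012791.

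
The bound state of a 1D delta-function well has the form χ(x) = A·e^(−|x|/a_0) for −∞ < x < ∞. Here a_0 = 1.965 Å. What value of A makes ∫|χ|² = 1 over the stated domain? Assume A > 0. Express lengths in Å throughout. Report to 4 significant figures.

A ≈ 0.7134 Å^(-1/2)

Require ∫ |χ|² dx = 1 over the whole domain.
The integral (without the A² prefactor) comes out to a_0.
Substituting a_0 = 1.965 gives A² = 0.50891, so A = 0.71338.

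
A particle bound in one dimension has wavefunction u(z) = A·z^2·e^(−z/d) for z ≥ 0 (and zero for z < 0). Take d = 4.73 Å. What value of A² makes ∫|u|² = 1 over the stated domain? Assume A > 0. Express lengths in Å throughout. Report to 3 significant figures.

A^2 ≈ 0.000563 Å^(-5)

Require ∫ |u|² dz = 1 over the whole domain.
Using ∫₀^∞ zⁿ e^(−αz) dz = n!/αⁿ⁺¹, ∫|u|² dz = A²·(3·d^5/4).
So A² = (3·d^5/4)^(−1).
With d = 4.73: A² = 0.0005632 and A = 0.02373.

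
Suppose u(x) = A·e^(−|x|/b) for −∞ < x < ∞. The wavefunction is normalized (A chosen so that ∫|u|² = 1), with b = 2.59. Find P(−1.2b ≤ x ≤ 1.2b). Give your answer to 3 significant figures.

P ≈ 0.909

P = ∫_{−1.2b}^{1.2b} |u(x)|² dx.
The normalization integral ∫|u|²dx over the whole domain equals b·A², and A² cancels in the ratio.
By symmetry take twice the x ≥ 0 contribution in numerator and denominator; the 2's cancel. Let t = x/b; then A² and the length scale cancel, so P = ∫_{0}^{1.2} e^(-2·t) dt ÷ ∫_{0}^{∞} e^(-2·t) dt.
Using ∫ e^(-2·t) dt = -e^(-2·t)/2, the numerator is 1/2 - e^(-12/5)/2 and the denominator is 1/2.
The result is P = 0.9093.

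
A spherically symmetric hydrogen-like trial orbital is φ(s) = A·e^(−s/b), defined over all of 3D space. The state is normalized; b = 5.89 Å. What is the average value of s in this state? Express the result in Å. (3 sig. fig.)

⟨s⟩ = ∫ s |φ|² 4πs² ds over the full domain.
With ∫₀^∞ s^3 e^(−αs) ds = 3!/α^4, evaluating both integrals, ⟨s⟩ = 3·b/2.
With b = 5.89, ⟨s⟩ = 8.835.

⟨s⟩ ≈ 8.84 Å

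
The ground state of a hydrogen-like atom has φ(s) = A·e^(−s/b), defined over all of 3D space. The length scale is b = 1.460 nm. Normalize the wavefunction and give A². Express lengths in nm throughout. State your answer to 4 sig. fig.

A^2 ≈ 0.1023 nm^(-3)

Require ∫ |φ|² 4πs² ds = 1 over the whole domain.
The angular integral contributes 4π, leaving ∫₀^∞ s²|φ|² ds.
∫|φ|² 4πs² ds = A²·(π·b^3).
Setting this equal to 1 gives A² = 1/(π·b^3).
Substituting b = 1.460 gives A² = 0.10228, so A = 0.31981.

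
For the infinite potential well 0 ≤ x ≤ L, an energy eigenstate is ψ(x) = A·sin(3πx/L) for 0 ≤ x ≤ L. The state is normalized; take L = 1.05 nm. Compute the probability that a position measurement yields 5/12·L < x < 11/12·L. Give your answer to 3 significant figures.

P ≈ 0.606

P = ∫_{5/12·L}^{11/12·L} |ψ(x)|² dx.
With A² fixed by ∫|ψ|² = 1, i.e. A² = (L/2)^(−1), substitute and integrate.
Let u = x/L; then A² and the length scale cancel, so P = ∫_{5/12}^{11/12} sin(3·π·u)^2 du ÷ ∫_{0}^{1} sin(3·π·u)^2 du.
An antiderivative of sin(3·π·u)^2 is u/2 - sin(6·π·u)/(12·π); evaluating from 5/12 to 11/12 gives 1/(6·π) + 1/4, while the full integral is 1/2.
Evaluating gives P = (2 + 3·π)/(6·π).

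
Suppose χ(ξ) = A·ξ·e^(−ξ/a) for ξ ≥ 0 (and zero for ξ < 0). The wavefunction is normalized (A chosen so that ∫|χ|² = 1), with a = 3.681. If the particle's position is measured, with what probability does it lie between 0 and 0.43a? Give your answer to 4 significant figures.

P ≈ 0.05643

|χ|² is the probability density, so P = ∫_{0}^{0.43a} |χ|² dξ.
With A² fixed by ∫|χ|² = 1, i.e. A² = (a^3/4)^(−1), substitute and integrate.
Substituting u = ξ/a, A² and the length scale cancel in the ratio: P = ∫_{0}^{0.43} u^2·e^(-2·u) du / ∫_{0}^{∞} u^2·e^(-2·u) du.
With ∫ u^2·e^(-2·u) du = -(2·u^2 + 2·u + 1)·e^(-2·u)/4 + C, the region integral is ≈ 0.0141083 and the full one is 1/4.
Evaluating gives P = 0.056433.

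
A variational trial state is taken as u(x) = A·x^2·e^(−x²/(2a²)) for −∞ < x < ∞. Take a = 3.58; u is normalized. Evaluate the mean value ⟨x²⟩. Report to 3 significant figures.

⟨x^2⟩ ≈ 32.0

By definition ⟨x²⟩ = ∫ x^2 |u(x)|² dx.
Using the Gaussian integral ∫_{−∞}^{∞} e^(−αx²) dx = √(π/α), the ratio of the moment integral to the normalization integral gives ⟨x²⟩ = 5·a^2/2.
Putting a = 3.58 gives 32.04.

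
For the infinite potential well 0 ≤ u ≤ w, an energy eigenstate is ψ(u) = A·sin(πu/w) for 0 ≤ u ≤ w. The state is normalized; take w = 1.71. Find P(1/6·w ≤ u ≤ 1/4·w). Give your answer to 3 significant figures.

P ≈ 0.0620

The probability is P = ∫ |ψ|² du over [1/6·w, 1/4·w].
The normalization integral ∫|ψ|²du over the whole domain equals w/2·A², and A² cancels in the ratio.
Substituting t = u/w, A² and the length scale cancel in the ratio: P = ∫_{1/6}^{1/4} sin(π·t)^2 dt / ∫_{0}^{1} sin(π·t)^2 dt.
Using ∫ sin(π·t)^2 dt = t/2 - sin(2·π·t)/(4·π), the numerator is -1/(4·π) + 1/24 + √(3)/(8·π) and the denominator is 1/2.
Taking the ratio, P = (-6 + π + 3·√(3))/(12·π).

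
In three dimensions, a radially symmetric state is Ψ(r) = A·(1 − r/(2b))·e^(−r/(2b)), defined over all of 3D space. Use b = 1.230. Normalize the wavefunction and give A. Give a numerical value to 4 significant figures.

We need A² ∫|f|² 4πr² dr = 1, taking the integral from 0 to ∞.
∫|Ψ|² 4πr² dr = A²·(8·π·b^3).
Hence A² = 1/[8·π·b^3].
Plugging in b = 1.230 yields A = 0.14623.

A ≈ 0.1462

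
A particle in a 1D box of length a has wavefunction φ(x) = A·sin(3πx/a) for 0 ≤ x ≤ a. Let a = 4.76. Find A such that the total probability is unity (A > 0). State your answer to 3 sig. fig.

Normalization requires ∫|φ|² dx = 1, integrated from 0 to a.
With φ = A·sin(3πx/a), the integral evaluates to A²·[a/2].
Hence A² = 1/[a/2].
With a = 4.76: A² = 0.4202 and A = 0.6482.

A ≈ 0.648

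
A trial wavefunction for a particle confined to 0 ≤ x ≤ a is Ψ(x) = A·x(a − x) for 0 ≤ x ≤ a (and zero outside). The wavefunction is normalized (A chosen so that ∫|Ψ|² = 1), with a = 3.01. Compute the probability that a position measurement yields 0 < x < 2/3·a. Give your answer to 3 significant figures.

P ≈ 0.790

|Ψ|² is the probability density, so P = ∫_{0}^{2/3·a} |Ψ|² dx.
The normalization integral ∫|Ψ|²dx over the whole domain equals a^5/30·A², and A² cancels in the ratio.
In terms of u = x/a (A² and the length scale cancel between numerator and denominator), P = [∫_{0}^{2/3} u^2·(1 - u)^2 du] / [∫_{0}^{1} u^2·(1 - u)^2 du].
With ∫ u^2·(1 - u)^2 du = u^3·(6·u^2 - 15·u + 10)/30 + C, the region integral is 32/1215 and the full one is 1/30.
Taking the ratio, P = 64/81.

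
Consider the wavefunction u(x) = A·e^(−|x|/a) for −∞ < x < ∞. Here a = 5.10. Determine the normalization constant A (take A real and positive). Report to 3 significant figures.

Normalization requires ∫|u|² dx = 1, integrated from −∞ to ∞.
With u = A·e^(−|x|/a), the integral evaluates to A²·[a].
Hence A² = 1/[a].
With a = 5.10: A² = 0.1961 and A = 0.4428.

A ≈ 0.443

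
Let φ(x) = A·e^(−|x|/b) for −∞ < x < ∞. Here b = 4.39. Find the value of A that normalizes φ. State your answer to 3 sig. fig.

A ≈ 0.477

Require ∫ |φ|² dx = 1 over the whole domain.
Using ∫₀^∞ xⁿ e^(−αx) dx = n!/αⁿ⁺¹, the integral (without the A² prefactor) comes out to b.
With b = 4.39: A² = 0.2278 and A = 0.4773.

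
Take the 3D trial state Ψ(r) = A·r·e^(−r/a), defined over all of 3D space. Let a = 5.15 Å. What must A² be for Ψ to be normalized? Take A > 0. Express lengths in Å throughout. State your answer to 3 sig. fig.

A^2 ≈ 0.0000293 Å^(-5)

Require ∫ |Ψ|² 4πr² dr = 1 over the whole domain.
∫|Ψ|² 4πr² dr = A²·(3·π·a^5).
So A² = (3·π·a^5)^(−1).
With a = 5.15: A² = 0.00002929 and A = 0.005412.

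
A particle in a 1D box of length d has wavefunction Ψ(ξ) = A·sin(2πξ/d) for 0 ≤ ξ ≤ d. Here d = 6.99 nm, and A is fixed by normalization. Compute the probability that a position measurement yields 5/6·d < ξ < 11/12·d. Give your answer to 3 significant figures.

P ≈ 0.0833

P = ∫_{5/6·d}^{11/12·d} |Ψ(ξ)|² dξ.
The normalization integral ∫|Ψ|²dξ over the whole domain equals d/2·A², and A² cancels in the ratio.
Let u = ξ/d; then A² and the length scale cancel, so P = ∫_{5/6}^{11/12} sin(2·π·u)^2 du ÷ ∫_{0}^{1} sin(2·π·u)^2 du.
With ∫ sin(2·π·u)^2 du = u/2 - sin(4·π·u)/(8·π) + C, the region integral is 1/24 and the full one is 1/2.
This works out to P = 1/12.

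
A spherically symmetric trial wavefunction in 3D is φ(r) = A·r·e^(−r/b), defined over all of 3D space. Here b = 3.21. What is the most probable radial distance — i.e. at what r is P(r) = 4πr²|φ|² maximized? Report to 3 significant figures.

The maximum of P(r) = 4πr²|φ|² occurs where its derivative vanishes.
Solving yields r = 2·b.
With b = 3.21, the most probable radial distance is 6.420.

r ≈ 6.42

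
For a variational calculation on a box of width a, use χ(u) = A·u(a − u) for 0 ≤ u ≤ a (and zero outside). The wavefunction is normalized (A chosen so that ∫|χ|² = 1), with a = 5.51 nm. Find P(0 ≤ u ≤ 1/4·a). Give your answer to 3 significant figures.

|χ|² is the probability density, so P = ∫_{0}^{1/4·a} |χ|² du.
Since A² = 1/(a^5/30), this is the region integral divided by the full normalization integral.
In terms of t = u/a (A² and the length scale cancel between numerator and denominator), P = [∫_{0}^{1/4} t^2·(1 - t)^2 dt] / [∫_{0}^{1} t^2·(1 - t)^2 dt].
Using ∫ t^2·(1 - t)^2 dt = t^3·(6·t^2 - 15·t + 10)/30, the numerator is ≈ 0.0034505 and the denominator is 1/30.
This works out to P = 53/512.

P ≈ 0.104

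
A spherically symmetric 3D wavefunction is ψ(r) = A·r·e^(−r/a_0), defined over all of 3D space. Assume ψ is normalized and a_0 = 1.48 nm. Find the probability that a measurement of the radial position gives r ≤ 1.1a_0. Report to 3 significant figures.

P = ∫ |ψ|² 4πr² dr over r ≤ 1.1a_0.
The full normalization integral is A²·[3·π·a_0^5] = 1, fixing A².
Let u = r/a_0; then A², 4π and the length scale all cancel, so P = ∫_{0}^{1.1} u^4·e^(-2·u) du ÷ ∫_{0}^{∞} u^4·e^(-2·u) du.
With ∫ u^4·e^(-2·u) du = -(u^4/2 + u^3 + 3·u^2/2 + 3·u/2 + 3/4)·e^(-2·u) + C, the region integral is ≈ 0.054372 and the full one is 3/4.
The region integral divided by the full integral gives P = 0.07250.

P ≈ 0.0725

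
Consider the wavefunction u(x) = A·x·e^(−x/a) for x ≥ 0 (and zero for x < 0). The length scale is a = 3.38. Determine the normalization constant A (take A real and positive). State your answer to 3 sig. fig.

Require ∫ |u|² dx = 1 over the whole domain.
∫|u|² dx = A²·(a^3/4).
Setting this equal to 1 gives A² = 1/(a^3/4).
Plugging in a = 3.38 yields A = 0.3219.

A ≈ 0.322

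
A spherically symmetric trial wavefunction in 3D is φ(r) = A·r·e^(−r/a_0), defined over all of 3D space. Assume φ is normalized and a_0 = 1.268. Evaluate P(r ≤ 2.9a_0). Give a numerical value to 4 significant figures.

P = ∫ |φ|² 4πr² dr over r ≤ 2.9a_0.
The full normalization integral is A²·[3·π·a_0^5] = 1, fixing A².
Let u = r/a_0; then A², 4π and the length scale all cancel, so P = ∫_{0}^{2.9} u^4·e^(-2·u) du ÷ ∫_{0}^{∞} u^4·e^(-2·u) du.
With ∫ u^4·e^(-2·u) du = -(u^4/2 + u^3 + 3·u^2/2 + 3·u/2 + 3/4)·e^(-2·u) + C, the region integral is ≈ 0.515461 and the full one is 3/4.
This evaluates to P = 0.68728.

P ≈ 0.6873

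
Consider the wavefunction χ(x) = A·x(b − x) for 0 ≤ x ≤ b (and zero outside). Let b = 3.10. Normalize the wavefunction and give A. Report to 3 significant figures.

Normalization requires ∫|χ|² dx = 1, integrated from 0 to b.
Expanding the polynomial and integrating term by term, with χ = A·x(b − x), the integral evaluates to A²·[b^5/30].
So A² = (b^5/30)^(−1).
Substituting b = 3.10 gives A² = 0.1048, so A = 0.3237.

A ≈ 0.324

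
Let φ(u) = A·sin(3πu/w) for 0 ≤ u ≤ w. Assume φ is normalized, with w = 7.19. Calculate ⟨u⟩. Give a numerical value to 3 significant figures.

⟨u⟩ = ∫ u |φ|² du over the full domain.
With ∫₀^w sin²(nπu/w) du = w/2, evaluating both integrals, ⟨u⟩ = w/2.
With w = 7.19, ⟨u⟩ = 3.595.

⟨u⟩ ≈ 3.60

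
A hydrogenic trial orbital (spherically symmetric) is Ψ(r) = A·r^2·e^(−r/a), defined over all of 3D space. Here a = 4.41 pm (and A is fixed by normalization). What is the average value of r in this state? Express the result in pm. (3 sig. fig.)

⟨r⟩ ≈ 15.4 pm

⟨r⟩ = ∫ r |Ψ|² 4πr² dr over the full domain.
With ∫₀^∞ r^7 e^(−αr) dr = 7!/α^8, the ratio of the moment integral to the normalization integral gives ⟨r⟩ = 7·a/2.
With a = 4.41, ⟨r⟩ = 15.44.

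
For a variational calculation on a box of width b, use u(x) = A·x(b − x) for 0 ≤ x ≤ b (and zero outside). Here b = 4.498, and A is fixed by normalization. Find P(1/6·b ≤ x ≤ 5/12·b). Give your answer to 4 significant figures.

P ≈ 0.3111

P = ∫_{1/6·b}^{5/12·b} |u(x)|² dx.
With A² fixed by ∫|u|² = 1, i.e. A² = (b^5/30)^(−1), substitute and integrate.
Substituting t = x/b, A² and the length scale cancel in the ratio: P = ∫_{1/6}^{5/12} t^2·(1 - t)^2 dt / ∫_{0}^{1} t^2·(1 - t)^2 dt.
Using ∫ t^2·(1 - t)^2 dt = t^3·(6·t^2 - 15·t + 10)/30, the numerator is ≈ 0.0103709 and the denominator is 1/30.
Taking the ratio, P = 0.31113.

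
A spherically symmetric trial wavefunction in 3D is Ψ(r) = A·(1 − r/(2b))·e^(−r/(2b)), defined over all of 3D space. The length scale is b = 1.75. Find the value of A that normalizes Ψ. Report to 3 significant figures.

Normalization requires ∫|Ψ|² 4πr² dr = 1, integrated from 0 to ∞.
(Spherical symmetry: dV = 4πr² dr.)
Using ∫₀^∞ rⁿ e^(−αr) dr = n!/αⁿ⁺¹, ∫|Ψ|² 4πr² dr = A²·(8·π·b^3).
Setting this equal to 1 gives A² = 1/(8·π·b^3).
Plugging in b = 1.75 yields A = 0.08616.

A ≈ 0.0862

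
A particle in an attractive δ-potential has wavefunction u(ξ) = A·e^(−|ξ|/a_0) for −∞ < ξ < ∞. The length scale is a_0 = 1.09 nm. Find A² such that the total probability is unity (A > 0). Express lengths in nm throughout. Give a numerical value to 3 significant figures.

Require ∫ |u|² dξ = 1 over the whole domain.
Carrying out the integral gives A² · a_0.
Substituting a_0 = 1.09 gives A² = 0.9174, so A = 0.9578.

A^2 ≈ 0.917 nm^(-1)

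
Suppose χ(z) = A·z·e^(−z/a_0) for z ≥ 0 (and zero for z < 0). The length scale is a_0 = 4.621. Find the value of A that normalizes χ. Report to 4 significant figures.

A ≈ 0.2013

Require ∫ |χ|² dz = 1 over the whole domain.
Carrying out the integral gives A² · a_0^3/4.
Plugging in a_0 = 4.621 yields A = 0.20134.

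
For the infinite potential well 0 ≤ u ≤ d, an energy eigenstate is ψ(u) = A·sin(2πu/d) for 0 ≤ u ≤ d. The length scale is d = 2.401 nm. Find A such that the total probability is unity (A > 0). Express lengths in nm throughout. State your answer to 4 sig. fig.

The normalization condition is ∫|ψ|² du = 1 from 0 to d.
The integral (without the A² prefactor) comes out to d/2.
Hence A² = 1/[d/2].
Substituting d = 2.401 gives A² = 0.83299, so A = 0.91268.

A ≈ 0.9127 nm^(-1/2)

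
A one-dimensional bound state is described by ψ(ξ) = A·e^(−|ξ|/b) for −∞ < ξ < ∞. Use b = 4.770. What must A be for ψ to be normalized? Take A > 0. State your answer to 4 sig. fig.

We need A² ∫|f|² dξ = 1, taking the integral from −∞ to ∞.
With ∫₀^∞ ξ^0 e^(−αξ) dξ = 0!/α^1, the integral (without the A² prefactor) comes out to b.
So A² = (b)^(−1).
Plugging in b = 4.770 yields A = 0.45787.

A ≈ 0.4579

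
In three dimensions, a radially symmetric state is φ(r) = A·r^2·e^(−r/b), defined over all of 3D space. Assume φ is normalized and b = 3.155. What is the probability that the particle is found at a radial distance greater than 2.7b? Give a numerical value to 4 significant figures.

P ≈ 0.7017

P = ∫ |φ|² 4πr² dr over r > 2.7b.
A² is fixed by ∫₀^∞ 4πr²|φ|² dr = 1, i.e. A² = (45·π·b^7/2)^(−1).
In terms of u = r/b (A², 4π and the length scale all cancel between numerator and denominator), P = [∫_{2.7}^{∞} u^6·e^(-2·u) du] / [∫_{0}^{∞} u^6·e^(-2·u) du].
An antiderivative of u^6·e^(-2·u) is -(4·u^6 + 12·u^5 + 30·u^4 + 60·u^3 + 90·u^2 + 90·u + 45)·e^(-2·u)/8; evaluating from 2.7 to ∞ gives ≈ 3.94690, while the full integral is 45/8.
The region integral divided by the full integral gives P = 0.70167.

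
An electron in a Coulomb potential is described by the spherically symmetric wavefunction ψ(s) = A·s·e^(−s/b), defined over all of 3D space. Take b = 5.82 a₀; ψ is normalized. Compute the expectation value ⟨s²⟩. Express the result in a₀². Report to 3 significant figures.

⟨s^2⟩ ≈ 254 a₀^2

⟨s²⟩ = ∫ s^2 |ψ|² 4πs² ds over the full domain.
With ∫₀^∞ s^6 e^(−αs) ds = 6!/α^7, the ratio of the moment integral to the normalization integral gives ⟨s²⟩ = 15·b^2/2.
Putting b = 5.82 gives 254.0.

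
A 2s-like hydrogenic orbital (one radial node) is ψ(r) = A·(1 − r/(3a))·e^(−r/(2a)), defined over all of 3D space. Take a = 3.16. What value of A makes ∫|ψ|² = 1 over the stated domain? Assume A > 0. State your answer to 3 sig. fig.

Require ∫ |ψ|² 4πr² dr = 1 over the whole domain.
In 3D with spherical symmetry the volume element is 4πr² dr.
∫|ψ|² 4πr² dr = A²·(8·π·a^3/3).
So A² = (8·π·a^3/3)^(−1).
Plugging in a = 3.16 yields A = 0.06150.

A ≈ 0.0615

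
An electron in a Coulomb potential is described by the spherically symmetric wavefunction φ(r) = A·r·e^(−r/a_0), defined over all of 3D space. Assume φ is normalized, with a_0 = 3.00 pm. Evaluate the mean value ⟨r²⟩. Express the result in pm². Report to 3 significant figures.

⟨r^2⟩ ≈ 67.5 pm^2

The expectation value is the |φ|²-weighted average of r^2: ∫ r^2|φ|² 4πr² dr.
Since the A² factors cancel between numerator and denominator, ⟨r²⟩ = 15·a_0^2/2.
Putting a_0 = 3.00 gives 67.50.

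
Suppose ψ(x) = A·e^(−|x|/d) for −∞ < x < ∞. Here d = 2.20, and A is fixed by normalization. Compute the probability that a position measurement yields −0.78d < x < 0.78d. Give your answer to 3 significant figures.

P = ∫_{−0.78d}^{0.78d} |ψ(x)|² dx.
With A² fixed by ∫|ψ|² = 1, i.e. A² = (d)^(−1), substitute and integrate.
Both integrals are even about x = 0, so only the x ≥ 0 halves are needed (the factors of 2 cancel). Let u = x/d; then A² and the length scale cancel, so P = ∫_{0}^{0.78} e^(-2·u) du ÷ ∫_{0}^{∞} e^(-2·u) du.
Using ∫ e^(-2·u) du = -e^(-2·u)/2, the numerator is 1/2 - e^(-39/25)/2 and the denominator is 1/2.
Taking the ratio, P = 0.7899.

P ≈ 0.790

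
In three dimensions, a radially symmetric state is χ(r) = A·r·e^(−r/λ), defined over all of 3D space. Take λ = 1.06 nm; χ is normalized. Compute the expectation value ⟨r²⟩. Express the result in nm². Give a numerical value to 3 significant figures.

By definition ⟨r²⟩ = ∫ r^2 |χ(r)|² 4πr² dr.
Using ∫₀^∞ rⁿ e^(−αr) dr = n!/αⁿ⁺¹, since the A² factors cancel between numerator and denominator, ⟨r²⟩ = 15·λ^2/2.
Putting λ = 1.06 gives 8.427.

⟨r^2⟩ ≈ 8.43 nm^2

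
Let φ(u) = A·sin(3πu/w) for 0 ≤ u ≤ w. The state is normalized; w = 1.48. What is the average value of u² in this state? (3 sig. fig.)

By definition ⟨u²⟩ = ∫ u^2 |φ(u)|² du.
The ratio of the moment integral to the normalization integral gives ⟨u²⟩ = -w^2/(18·π^2) + w^2/3.
Putting w = 1.48 gives 0.7178.

⟨u^2⟩ ≈ 0.718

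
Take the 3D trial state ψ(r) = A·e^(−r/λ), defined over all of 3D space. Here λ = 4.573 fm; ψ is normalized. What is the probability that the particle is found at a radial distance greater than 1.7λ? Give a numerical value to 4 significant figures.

With dV = 4πr²dr, the probability is ∫|ψ|² dV over r > 1.7λ.
The full normalization integral is A²·[π·λ^3] = 1, fixing A².
Let u = r/λ; then A², 4π and the length scale all cancel, so P = ∫_{1.7}^{∞} u^2·e^(-2·u) du ÷ ∫_{0}^{∞} u^2·e^(-2·u) du.
An antiderivative of u^2·e^(-2·u) is -(2·u^2 + 2·u + 1)·e^(-2·u)/4; evaluating from 1.7 to ∞ gives 509·e^(-17/5)/200, while the full integral is 1/4.
The region integral divided by the full integral gives P = 0.33974.

P ≈ 0.3397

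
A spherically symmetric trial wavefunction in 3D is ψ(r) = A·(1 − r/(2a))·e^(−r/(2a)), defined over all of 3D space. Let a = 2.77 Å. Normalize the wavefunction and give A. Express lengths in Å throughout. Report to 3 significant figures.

We need A² ∫|f|² 4πr² dr = 1, taking the integral from 0 to ∞.
The angular integral contributes 4π, leaving ∫₀^∞ r²|ψ|² dr.
Carrying out the integral gives A² · 8·π·a^3.
So A² = (8·π·a^3)^(−1).
Plugging in a = 2.77 yields A = 0.04327.

A ≈ 0.0433 Å^(-3/2)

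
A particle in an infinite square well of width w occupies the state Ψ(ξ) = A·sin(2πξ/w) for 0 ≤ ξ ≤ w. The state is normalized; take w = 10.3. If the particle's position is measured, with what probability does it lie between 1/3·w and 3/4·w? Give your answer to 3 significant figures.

The probability is P = ∫ |Ψ|² dξ over [1/3·w, 3/4·w].
Since A² = 1/(w/2), this is the region integral divided by the full normalization integral.
Substituting u = ξ/w, A² and the length scale cancel in the ratio: P = ∫_{1/3}^{3/4} sin(2·π·u)^2 du / ∫_{0}^{1} sin(2·π·u)^2 du.
Using ∫ sin(2·π·u)^2 du = u/2 - sin(4·π·u)/(8·π), the numerator is -√(3)/(16·π) + 5/24 and the denominator is 1/2.
This works out to P = -√(3)/(8·π) + 5/12.

P ≈ 0.348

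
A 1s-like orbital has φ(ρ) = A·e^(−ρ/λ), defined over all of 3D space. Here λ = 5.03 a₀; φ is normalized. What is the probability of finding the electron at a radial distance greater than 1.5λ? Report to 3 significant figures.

P = ∫ |φ|² 4πρ² dρ over ρ > 1.5λ.
A² is fixed by ∫₀^∞ 4πρ²|φ|² dρ = 1, i.e. A² = (π·λ^3)^(−1).
Substituting u = ρ/λ, A², 4π and the length scale all cancel in the ratio: P = ∫_{1.5}^{∞} u^2·e^(-2·u) du / ∫_{0}^{∞} u^2·e^(-2·u) du.
With ∫ u^2·e^(-2·u) du = -(2·u^2 + 2·u + 1)·e^(-2·u)/4 + C, the region integral is 17·e^(-3)/8 and the full one is 1/4.
Taking the ratio yields P = 0.4232.

P ≈ 0.423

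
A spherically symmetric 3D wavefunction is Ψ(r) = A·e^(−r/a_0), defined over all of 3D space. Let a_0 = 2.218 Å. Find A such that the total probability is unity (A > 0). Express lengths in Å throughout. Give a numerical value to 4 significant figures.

The normalization condition is ∫|Ψ|² 4πr² dr = 1 from 0 to ∞.
With ∫₀^∞ r^2 e^(−αr) dr = 2!/α^3, ∫|Ψ|² 4πr² dr = A²·(π·a_0^3).
Plugging in a_0 = 2.218 yields A = 0.17080.

A ≈ 0.1708 Å^(-3/2)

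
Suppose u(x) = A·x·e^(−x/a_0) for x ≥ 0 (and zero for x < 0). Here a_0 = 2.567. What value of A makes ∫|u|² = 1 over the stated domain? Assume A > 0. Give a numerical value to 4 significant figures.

The normalization condition is ∫|u|² dx = 1 from 0 to ∞.
∫|u|² dx = A²·(a_0^3/4).
Hence A² = 1/[a_0^3/4].
Plugging in a_0 = 2.567 yields A = 0.48629.

A ≈ 0.4863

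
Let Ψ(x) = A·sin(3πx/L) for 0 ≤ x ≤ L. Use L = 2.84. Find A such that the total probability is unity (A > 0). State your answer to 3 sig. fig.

Normalization requires ∫|Ψ|² dx = 1, integrated from 0 to L.
∫|Ψ|² dx = A²·(L/2).
So A² = (L/2)^(−1).
Substituting L = 2.84 gives A² = 0.7042, so A = 0.8392.

A ≈ 0.839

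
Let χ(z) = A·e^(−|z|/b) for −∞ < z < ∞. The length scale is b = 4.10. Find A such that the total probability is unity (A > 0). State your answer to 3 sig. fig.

A ≈ 0.494

We need A² ∫|f|² dz = 1, taking the integral from −∞ to ∞.
Using ∫₀^∞ zⁿ e^(−αz) dz = n!/αⁿ⁺¹, ∫|χ|² dz = A²·(b).
So A² = (b)^(−1).
Plugging in b = 4.10 yields A = 0.4939.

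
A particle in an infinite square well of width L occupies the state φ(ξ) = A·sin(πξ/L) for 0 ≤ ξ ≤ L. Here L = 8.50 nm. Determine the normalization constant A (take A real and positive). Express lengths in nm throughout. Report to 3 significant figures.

A ≈ 0.485 nm^(-1/2)

Require ∫ |φ|² dξ = 1 over the whole domain.
Using sin²θ = (1 − cos 2θ)/2, carrying out the integral gives A² · L/2.
So A² = (L/2)^(−1).
With L = 8.50: A² = 0.2353 and A = 0.4851.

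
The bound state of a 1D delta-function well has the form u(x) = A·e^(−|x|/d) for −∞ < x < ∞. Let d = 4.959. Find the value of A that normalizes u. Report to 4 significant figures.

Normalization requires ∫|u|² dx = 1, integrated from −∞ to ∞.
Using ∫₀^∞ xⁿ e^(−αx) dx = n!/αⁿ⁺¹, with u = A·e^(−|x|/d), the integral evaluates to A²·[d].
Substituting d = 4.959 gives A² = 0.20165, so A = 0.44906.

A ≈ 0.4491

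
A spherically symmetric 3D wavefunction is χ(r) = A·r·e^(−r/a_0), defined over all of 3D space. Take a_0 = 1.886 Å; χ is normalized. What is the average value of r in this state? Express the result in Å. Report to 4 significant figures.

⟨r⟩ ≈ 4.715 Å

⟨r⟩ = ∫ r |χ|² 4πr² dr over the full domain.
Using ∫₀^∞ rⁿ e^(−αr) dr = n!/αⁿ⁺¹, the ratio of the moment integral to the normalization integral gives ⟨r⟩ = 5·a_0/2.
With a_0 = 1.886, ⟨r⟩ = 4.7150.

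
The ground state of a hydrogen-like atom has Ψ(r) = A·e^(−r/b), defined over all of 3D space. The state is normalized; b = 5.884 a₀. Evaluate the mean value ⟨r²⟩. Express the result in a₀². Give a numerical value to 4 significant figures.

By definition ⟨r²⟩ = ∫ r^2 |Ψ(r)|² 4πr² dr.
Evaluating both integrals, ⟨r²⟩ = 3·b^2.
With b = 5.884, ⟨r^2⟩ = 103.86.

⟨r^2⟩ ≈ 103.9 a₀^2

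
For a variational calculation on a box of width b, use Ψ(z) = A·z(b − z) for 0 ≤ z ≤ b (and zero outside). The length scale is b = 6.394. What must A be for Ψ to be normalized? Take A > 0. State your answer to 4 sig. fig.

Normalization requires ∫|Ψ|² dz = 1, integrated from 0 to b.
Expanding the polynomial and integrating term by term, carrying out the integral gives A² · b^5/30.
So A² = (b^5/30)^(−1).
Plugging in b = 6.394 yields A = 0.052982.

A ≈ 0.05298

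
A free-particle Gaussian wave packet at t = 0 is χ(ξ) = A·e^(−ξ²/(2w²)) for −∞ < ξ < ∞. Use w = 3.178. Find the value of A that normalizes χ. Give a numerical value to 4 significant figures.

Normalization requires ∫|χ|² dξ = 1, integrated from −∞ to ∞.
Carrying out the integral gives A² · √(π)·w.
Setting this equal to 1 gives A² = 1/(√(π)·w).
With w = 3.178: A² = 0.17753 and A = 0.42134.

A ≈ 0.4213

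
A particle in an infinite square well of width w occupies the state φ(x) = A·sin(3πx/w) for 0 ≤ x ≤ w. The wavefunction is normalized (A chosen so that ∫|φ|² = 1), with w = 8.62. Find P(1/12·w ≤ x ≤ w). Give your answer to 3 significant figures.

P ≈ 0.970

The probability is P = ∫ |φ|² dx over [1/12·w, w].
Since A² = 1/(w/2), this is the region integral divided by the full normalization integral.
Let u = x/w; then A² and the length scale cancel, so P = ∫_{1/12}^{1} sin(3·π·u)^2 du ÷ ∫_{0}^{1} sin(3·π·u)^2 du.
With ∫ sin(3·π·u)^2 du = u/2 - sin(6·π·u)/(12·π) + C, the region integral is 1/(12·π) + 11/24 and the full one is 1/2.
This works out to P = (2 + 11·π)/(12·π).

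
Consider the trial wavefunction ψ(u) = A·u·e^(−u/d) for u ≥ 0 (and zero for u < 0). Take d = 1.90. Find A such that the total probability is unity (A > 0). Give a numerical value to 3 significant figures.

A ≈ 0.764

Require ∫ |ψ|² du = 1 over the whole domain.
∫|ψ|² du = A²·(d^3/4).
Substituting d = 1.90 gives A² = 0.5832, so A = 0.7637.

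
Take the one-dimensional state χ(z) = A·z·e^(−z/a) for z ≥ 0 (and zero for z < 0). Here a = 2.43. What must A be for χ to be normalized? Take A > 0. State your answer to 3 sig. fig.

Normalization requires ∫|χ|² dz = 1, integrated from 0 to ∞.
With ∫₀^∞ z^2 e^(−αz) dz = 2!/α^3, ∫|χ|² dz = A²·(a^3/4).
With a = 2.43: A² = 0.2788 and A = 0.5280.

A ≈ 0.528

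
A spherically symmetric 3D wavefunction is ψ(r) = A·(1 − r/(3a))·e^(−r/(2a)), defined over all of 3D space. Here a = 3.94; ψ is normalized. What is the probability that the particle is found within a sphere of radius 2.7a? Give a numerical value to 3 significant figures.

Integrate the radial probability density 4πr²|ψ|² over r ≤ 2.7a.
Normalization gives A² = 1/(8·π·a^3/3).
Substituting u = r/a, A², 4π and the length scale all cancel in the ratio: P = ∫_{0}^{2.7} u^2·(1 - u/3)^2·e^(-u) du / ∫_{0}^{∞} u^2·(1 - u/3)^2·e^(-u) du.
An antiderivative of u^2·(1 - u/3)^2·e^(-u) is (-u^4 + 2·u^3 - 3·u^2 - 6·u - 6)·e^(-u)/9; evaluating from 0 to 2.7 gives ≈ 0.23470, while the full integral is 2/3.
This evaluates to P = 0.3520.

P ≈ 0.352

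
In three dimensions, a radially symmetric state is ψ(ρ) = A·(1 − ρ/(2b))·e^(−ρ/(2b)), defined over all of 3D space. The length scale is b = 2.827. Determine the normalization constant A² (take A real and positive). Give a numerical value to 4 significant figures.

Normalization requires ∫|ψ|² 4πρ² dρ = 1, integrated from 0 to ∞.
In 3D with spherical symmetry the volume element is 4πρ² dρ.
∫|ψ|² 4πρ² dρ = A²·(8·π·b^3).
Setting this equal to 1 gives A² = 1/(8·π·b^3).
With b = 2.827: A² = 0.0017611 and A = 0.041965.

A^2 ≈ 0.001761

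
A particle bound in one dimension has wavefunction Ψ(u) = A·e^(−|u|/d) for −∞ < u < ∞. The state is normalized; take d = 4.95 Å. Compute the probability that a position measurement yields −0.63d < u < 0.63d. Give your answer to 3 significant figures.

P ≈ 0.716

The probability is P = ∫ |Ψ|² du over [−0.63d, 0.63d].
Since A² = 1/(d), this is the region integral divided by the full normalization integral.
By symmetry take twice the u ≥ 0 contribution in numerator and denominator; the 2's cancel. Substituting t = u/d, A² and the length scale cancel in the ratio: P = ∫_{0}^{0.63} e^(-2·t) dt / ∫_{0}^{∞} e^(-2·t) dt.
An antiderivative of e^(-2·t) is -e^(-2·t)/2; evaluating from 0 to 0.63 gives 1/2 - e^(-63/50)/2, while the full integral is 1/2.
Evaluating gives P = 0.7163.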